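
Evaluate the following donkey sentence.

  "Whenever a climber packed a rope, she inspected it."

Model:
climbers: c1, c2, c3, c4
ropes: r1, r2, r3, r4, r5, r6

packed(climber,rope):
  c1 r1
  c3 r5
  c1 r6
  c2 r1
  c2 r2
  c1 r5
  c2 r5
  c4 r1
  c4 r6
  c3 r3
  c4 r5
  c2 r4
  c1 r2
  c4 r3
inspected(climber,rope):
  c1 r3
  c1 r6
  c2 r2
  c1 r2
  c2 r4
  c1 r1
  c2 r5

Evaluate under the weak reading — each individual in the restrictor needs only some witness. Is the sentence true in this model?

"it" takes "a rope" as antecedent — a donkey pronoun bound across the clause boundary.
Weak reading: every climber c with some packed-rope has at least one packed-rope r such that inspected(c,r).
Per climber: c1:✓  c2:✓  c3:✗  c4:✗
c3 has no witness among its packed-ropes.

False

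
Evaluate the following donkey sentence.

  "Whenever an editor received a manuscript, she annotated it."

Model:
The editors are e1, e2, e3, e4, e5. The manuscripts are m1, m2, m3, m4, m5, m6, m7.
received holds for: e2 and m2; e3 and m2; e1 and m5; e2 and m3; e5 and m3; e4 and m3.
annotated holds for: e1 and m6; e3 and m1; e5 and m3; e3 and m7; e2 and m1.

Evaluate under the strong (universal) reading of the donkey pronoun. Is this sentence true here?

False

"it" takes "a manuscript" as antecedent — a donkey pronoun bound across the clause boundary.
Strong reading: for every (e,m) with received(e,m), annotated(e,m).
Restrictor pairs: (e1,m5) ✗  (e2,m2) ✗  (e2,m3) ✗  (e3,m2) ✗  (e4,m3) ✗  (e5,m3) ✓
Counterexample: (e1,m5) is in received but fails the scope.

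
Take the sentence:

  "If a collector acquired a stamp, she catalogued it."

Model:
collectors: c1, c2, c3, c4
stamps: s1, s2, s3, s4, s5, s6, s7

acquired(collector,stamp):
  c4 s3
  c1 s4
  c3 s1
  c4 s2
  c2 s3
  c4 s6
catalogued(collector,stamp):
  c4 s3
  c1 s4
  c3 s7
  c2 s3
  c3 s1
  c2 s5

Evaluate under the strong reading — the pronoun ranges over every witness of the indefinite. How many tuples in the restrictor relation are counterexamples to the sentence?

2

"it" takes "a stamp" as antecedent — a donkey pronoun bound across the clause boundary.
Strong reading: for every (c,s) with acquired(c,s), catalogued(c,s).
Restrictor pairs: (c1,s4) ✓  (c2,s3) ✓  (c3,s1) ✓  (c4,s2) ✗  (c4,s3) ✓  (c4,s6) ✗
Counterexamples (restrictor pairs failing the scope): 2.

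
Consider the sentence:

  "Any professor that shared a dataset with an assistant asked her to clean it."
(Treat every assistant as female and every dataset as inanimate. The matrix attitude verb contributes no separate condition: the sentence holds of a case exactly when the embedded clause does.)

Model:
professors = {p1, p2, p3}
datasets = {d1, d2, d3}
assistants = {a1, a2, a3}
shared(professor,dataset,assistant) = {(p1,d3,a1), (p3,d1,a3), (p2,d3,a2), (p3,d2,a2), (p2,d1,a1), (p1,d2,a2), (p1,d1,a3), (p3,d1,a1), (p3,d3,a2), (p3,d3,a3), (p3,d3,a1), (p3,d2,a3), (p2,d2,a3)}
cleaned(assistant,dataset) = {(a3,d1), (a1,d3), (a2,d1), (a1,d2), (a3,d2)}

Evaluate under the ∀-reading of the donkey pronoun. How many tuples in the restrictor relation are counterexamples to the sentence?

7

"her" takes "an assistant" as antecedent and "it" takes "a dataset"; both are donkey pronouns co-varying with the restrictor.
Strong reading: for every (p,d,a) with shared(p,d,a), cleaned(a,d).
Restrictor triples: (p1,d1,a3)→cleaned(a3,d1) ✓  (p1,d2,a2)→cleaned(a2,d2) ✗  (p1,d3,a1)→cleaned(a1,d3) ✓  (p2,d1,a1)→cleaned(a1,d1) ✗  (p2,d2,a3)→cleaned(a3,d2) ✓  (p2,d3,a2)→cleaned(a2,d3) ✗  (p3,d1,a1)→cleaned(a1,d1) ✗  (p3,d1,a3)→cleaned(a3,d1) ✓  (p3,d2,a2)→cleaned(a2,d2) ✗  (p3,d2,a3)→cleaned(a3,d2) ✓  (p3,d3,a1)→cleaned(a1,d3) ✓  (p3,d3,a2)→cleaned(a2,d3) ✗  (p3,d3,a3)→cleaned(a3,d3) ✗
Counterexamples (restrictor triples failing the scope): 7.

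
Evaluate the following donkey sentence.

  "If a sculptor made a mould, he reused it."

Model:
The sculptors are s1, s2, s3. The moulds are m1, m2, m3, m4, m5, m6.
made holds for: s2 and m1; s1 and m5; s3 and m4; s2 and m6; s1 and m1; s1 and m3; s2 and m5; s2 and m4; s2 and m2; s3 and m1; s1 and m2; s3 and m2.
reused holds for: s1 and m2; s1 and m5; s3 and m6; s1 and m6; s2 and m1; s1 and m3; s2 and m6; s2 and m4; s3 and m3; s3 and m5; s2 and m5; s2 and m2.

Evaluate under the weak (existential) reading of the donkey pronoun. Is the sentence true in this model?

"it" takes "a mould" as antecedent — a donkey pronoun bound across the clause boundary.
Weak reading: every sculptor s with some made-mould has at least one made-mould m such that reused(s,m).
Per sculptor: s1:✓  s2:✓  s3:✗
s3 has no witness among its made-moulds.

False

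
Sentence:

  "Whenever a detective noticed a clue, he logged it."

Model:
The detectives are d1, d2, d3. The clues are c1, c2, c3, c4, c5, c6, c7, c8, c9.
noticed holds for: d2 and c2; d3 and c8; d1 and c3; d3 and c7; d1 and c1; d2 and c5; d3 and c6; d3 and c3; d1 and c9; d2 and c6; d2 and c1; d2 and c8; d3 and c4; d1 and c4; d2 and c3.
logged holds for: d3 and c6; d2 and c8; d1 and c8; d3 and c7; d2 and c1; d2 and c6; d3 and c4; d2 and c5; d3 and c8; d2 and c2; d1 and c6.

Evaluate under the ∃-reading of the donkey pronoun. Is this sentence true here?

"it" takes "a clue" as antecedent — a donkey pronoun bound across the clause boundary.
Weak reading: every detective d with some noticed-clue has at least one noticed-clue c such that logged(d,c).
Per detective: d1:✗  d2:✓  d3:✓
d1 has no witness among its noticed-clues.

False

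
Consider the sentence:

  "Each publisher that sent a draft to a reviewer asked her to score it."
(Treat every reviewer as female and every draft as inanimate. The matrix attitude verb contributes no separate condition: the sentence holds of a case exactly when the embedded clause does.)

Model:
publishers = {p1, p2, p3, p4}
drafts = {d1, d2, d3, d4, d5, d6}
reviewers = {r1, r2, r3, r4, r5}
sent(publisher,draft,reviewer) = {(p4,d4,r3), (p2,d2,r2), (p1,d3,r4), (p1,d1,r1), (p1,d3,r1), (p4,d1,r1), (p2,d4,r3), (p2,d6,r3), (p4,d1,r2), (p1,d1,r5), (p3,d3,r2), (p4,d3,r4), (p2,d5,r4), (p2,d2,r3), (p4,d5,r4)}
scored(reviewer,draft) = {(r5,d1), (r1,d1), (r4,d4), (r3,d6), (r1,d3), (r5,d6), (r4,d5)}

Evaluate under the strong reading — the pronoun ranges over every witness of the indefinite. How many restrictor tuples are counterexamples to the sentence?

"her" takes "a reviewer" as antecedent and "it" takes "a draft"; both are donkey pronouns co-varying with the restrictor.
Strong reading: for every (p,d,r) with sent(p,d,r), scored(r,d).
Restrictor triples: (p1,d1,r1)→scored(r1,d1) ✓  (p1,d1,r5)→scored(r5,d1) ✓  (p1,d3,r1)→scored(r1,d3) ✓  (p1,d3,r4)→scored(r4,d3) ✗  (p2,d2,r2)→scored(r2,d2) ✗  (p2,d2,r3)→scored(r3,d2) ✗  (p2,d4,r3)→scored(r3,d4) ✗  (p2,d5,r4)→scored(r4,d5) ✓  (p2,d6,r3)→scored(r3,d6) ✓  (p3,d3,r2)→scored(r2,d3) ✗  (p4,d1,r1)→scored(r1,d1) ✓  (p4,d1,r2)→scored(r2,d1) ✗  (p4,d3,r4)→scored(r4,d3) ✗  (p4,d4,r3)→scored(r3,d4) ✗  (p4,d5,r4)→scored(r4,d5) ✓
Counterexamples (restrictor triples failing the scope): 8.

8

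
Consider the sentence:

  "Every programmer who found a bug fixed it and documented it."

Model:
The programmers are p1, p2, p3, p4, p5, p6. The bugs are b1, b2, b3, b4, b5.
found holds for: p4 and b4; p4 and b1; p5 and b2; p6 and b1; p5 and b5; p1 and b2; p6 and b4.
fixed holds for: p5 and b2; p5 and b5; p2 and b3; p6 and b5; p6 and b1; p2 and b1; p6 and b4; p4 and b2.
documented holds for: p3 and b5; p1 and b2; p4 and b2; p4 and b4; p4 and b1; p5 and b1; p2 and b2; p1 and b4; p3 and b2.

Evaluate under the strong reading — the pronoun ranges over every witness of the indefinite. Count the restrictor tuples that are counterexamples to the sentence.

7

"it" takes "a bug" as antecedent — a donkey pronoun bound across the clause boundary.
Strong reading: for every (p,b) with found(p,b), fixed(p,b) ∧ documented(p,b).
Restrictor pairs: (p1,b2) ✗  (p4,b1) ✗  (p4,b4) ✗  (p5,b2) ✗  (p5,b5) ✗  (p6,b1) ✗  (p6,b4) ✗
Counterexamples (restrictor pairs failing the scope): 7.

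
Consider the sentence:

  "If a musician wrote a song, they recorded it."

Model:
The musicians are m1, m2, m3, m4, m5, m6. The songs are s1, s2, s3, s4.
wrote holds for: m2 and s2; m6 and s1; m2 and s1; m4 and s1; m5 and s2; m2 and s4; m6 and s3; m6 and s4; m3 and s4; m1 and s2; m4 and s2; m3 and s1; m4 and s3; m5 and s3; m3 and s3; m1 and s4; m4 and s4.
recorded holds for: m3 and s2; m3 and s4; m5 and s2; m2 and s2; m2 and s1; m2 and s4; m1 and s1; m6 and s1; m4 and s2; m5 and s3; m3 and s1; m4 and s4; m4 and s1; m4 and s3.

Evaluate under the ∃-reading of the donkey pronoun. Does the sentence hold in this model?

"it" takes "a song" as antecedent — a donkey pronoun bound across the clause boundary.
Weak reading: every musician m with some wrote-song has at least one wrote-song s such that recorded(m,s).
Per musician: m1:✗  m2:✓  m3:✓  m4:✓  m5:✓  m6:✓
m1 has no witness among its wrote-songs.

False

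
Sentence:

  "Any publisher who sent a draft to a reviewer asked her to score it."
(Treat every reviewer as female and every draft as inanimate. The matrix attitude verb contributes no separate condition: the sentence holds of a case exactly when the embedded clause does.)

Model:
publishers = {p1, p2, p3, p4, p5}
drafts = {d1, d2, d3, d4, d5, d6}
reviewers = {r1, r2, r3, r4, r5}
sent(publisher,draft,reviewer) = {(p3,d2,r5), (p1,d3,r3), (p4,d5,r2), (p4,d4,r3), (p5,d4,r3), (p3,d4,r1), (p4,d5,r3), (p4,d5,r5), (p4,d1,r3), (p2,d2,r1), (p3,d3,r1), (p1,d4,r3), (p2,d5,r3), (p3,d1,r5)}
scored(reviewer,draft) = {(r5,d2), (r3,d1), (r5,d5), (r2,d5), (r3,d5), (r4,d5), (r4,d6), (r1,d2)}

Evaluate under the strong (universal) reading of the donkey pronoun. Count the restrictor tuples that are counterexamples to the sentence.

7

"her" takes "a reviewer" as antecedent and "it" takes "a draft"; both are donkey pronouns co-varying with the restrictor.
Strong reading: for every (p,d,r) with sent(p,d,r), scored(r,d).
Restrictor triples: (p1,d3,r3)→scored(r3,d3) ✗  (p1,d4,r3)→scored(r3,d4) ✗  (p2,d2,r1)→scored(r1,d2) ✓  (p2,d5,r3)→scored(r3,d5) ✓  (p3,d1,r5)→scored(r5,d1) ✗  (p3,d2,r5)→scored(r5,d2) ✓  (p3,d3,r1)→scored(r1,d3) ✗  (p3,d4,r1)→scored(r1,d4) ✗  (p4,d1,r3)→scored(r3,d1) ✓  (p4,d4,r3)→scored(r3,d4) ✗  (p4,d5,r2)→scored(r2,d5) ✓  (p4,d5,r3)→scored(r3,d5) ✓  (p4,d5,r5)→scored(r5,d5) ✓  (p5,d4,r3)→scored(r3,d4) ✗
Counterexamples (restrictor triples failing the scope): 7.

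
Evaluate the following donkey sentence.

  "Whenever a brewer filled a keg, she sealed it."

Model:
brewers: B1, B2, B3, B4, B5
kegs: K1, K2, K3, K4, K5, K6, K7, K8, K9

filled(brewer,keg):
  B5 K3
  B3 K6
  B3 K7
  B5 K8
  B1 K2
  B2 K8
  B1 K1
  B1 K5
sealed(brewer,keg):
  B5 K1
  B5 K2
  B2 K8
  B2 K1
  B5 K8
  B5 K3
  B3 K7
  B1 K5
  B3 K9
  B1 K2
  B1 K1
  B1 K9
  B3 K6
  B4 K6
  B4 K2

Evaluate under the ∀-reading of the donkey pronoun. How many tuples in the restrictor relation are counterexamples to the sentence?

0

"it" takes "a keg" as antecedent — a donkey pronoun bound across the clause boundary.
Strong reading: for every (b,k) with filled(b,k), sealed(b,k).
Restrictor pairs: (B1,K1) ✓  (B1,K2) ✓  (B1,K5) ✓  (B2,K8) ✓  (B3,K6) ✓  (B3,K7) ✓  (B5,K3) ✓  (B5,K8) ✓
Counterexamples (restrictor pairs failing the scope): 0.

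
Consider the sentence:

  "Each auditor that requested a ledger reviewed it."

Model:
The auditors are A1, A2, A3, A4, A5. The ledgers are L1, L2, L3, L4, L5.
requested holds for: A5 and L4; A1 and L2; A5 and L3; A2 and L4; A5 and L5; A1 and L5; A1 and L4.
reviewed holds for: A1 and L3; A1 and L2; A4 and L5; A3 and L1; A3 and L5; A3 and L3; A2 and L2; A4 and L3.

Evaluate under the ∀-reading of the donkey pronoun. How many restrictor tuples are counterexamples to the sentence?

6

"it" takes "a ledger" as antecedent — a donkey pronoun bound across the clause boundary.
Strong reading: for every (a,l) with requested(a,l), reviewed(a,l).
Restrictor pairs: (A1,L2) ✓  (A1,L4) ✗  (A1,L5) ✗  (A2,L4) ✗  (A5,L3) ✗  (A5,L4) ✗  (A5,L5) ✗
Counterexamples (restrictor pairs failing the scope): 6.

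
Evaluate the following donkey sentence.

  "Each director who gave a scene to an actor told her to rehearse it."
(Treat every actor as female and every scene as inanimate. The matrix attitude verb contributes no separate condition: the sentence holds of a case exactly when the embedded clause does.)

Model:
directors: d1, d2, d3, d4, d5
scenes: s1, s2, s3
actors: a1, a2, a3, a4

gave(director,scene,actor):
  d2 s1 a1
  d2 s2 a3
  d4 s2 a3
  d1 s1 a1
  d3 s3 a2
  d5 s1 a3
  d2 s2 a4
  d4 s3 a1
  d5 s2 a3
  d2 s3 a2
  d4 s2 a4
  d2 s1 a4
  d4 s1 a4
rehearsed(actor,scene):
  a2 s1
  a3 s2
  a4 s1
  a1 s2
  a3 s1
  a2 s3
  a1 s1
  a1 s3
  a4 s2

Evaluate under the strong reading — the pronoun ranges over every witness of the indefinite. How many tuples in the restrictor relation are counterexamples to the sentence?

0

"her" takes "an actor" as antecedent and "it" takes "a scene"; both are donkey pronouns co-varying with the restrictor.
Strong reading: for every (d,s,a) with gave(d,s,a), rehearsed(a,s).
Restrictor triples: (d1,s1,a1)→rehearsed(a1,s1) ✓  (d2,s1,a1)→rehearsed(a1,s1) ✓  (d2,s1,a4)→rehearsed(a4,s1) ✓  (d2,s2,a3)→rehearsed(a3,s2) ✓  (d2,s2,a4)→rehearsed(a4,s2) ✓  (d2,s3,a2)→rehearsed(a2,s3) ✓  (d3,s3,a2)→rehearsed(a2,s3) ✓  (d4,s1,a4)→rehearsed(a4,s1) ✓  (d4,s2,a3)→rehearsed(a3,s2) ✓  (d4,s2,a4)→rehearsed(a4,s2) ✓  (d4,s3,a1)→rehearsed(a1,s3) ✓  (d5,s1,a3)→rehearsed(a3,s1) ✓  (d5,s2,a3)→rehearsed(a3,s2) ✓
Counterexamples (restrictor triples failing the scope): 0.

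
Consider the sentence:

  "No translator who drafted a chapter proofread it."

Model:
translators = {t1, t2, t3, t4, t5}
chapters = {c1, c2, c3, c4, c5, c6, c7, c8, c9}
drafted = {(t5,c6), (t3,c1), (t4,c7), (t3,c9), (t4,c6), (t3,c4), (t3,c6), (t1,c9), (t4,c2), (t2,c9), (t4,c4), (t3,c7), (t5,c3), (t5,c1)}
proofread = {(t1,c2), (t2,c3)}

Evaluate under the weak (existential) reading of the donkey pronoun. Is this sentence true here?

"it" takes "a chapter" as antecedent — a donkey pronoun bound across the clause boundary.
Truth condition: for no (t,c) with drafted(t,c) does proofread(t,c) hold.
Restrictor pairs — does the scope hold? (t1,c9):fails  (t2,c9):fails  (t3,c1):fails  (t3,c4):fails  (t3,c6):fails  (t3,c7):fails  (t3,c9):fails  (t4,c2):fails  (t4,c4):fails  (t4,c6):fails  (t4,c7):fails  (t5,c1):fails  (t5,c3):fails  (t5,c6):fails
Scope holds for no restrictor pair, so the sentence is true.

True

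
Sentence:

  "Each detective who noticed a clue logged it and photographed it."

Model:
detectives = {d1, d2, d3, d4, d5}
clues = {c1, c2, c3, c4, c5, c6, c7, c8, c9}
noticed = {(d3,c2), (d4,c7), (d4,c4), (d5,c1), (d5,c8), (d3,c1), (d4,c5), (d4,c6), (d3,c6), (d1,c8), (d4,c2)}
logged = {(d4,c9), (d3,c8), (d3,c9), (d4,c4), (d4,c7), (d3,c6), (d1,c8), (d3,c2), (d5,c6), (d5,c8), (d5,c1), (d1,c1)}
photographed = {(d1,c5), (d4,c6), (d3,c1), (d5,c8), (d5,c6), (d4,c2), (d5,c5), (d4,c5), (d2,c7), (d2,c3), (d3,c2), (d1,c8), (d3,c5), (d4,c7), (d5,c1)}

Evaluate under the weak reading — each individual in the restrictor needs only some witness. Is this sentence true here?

"it" takes "a clue" as antecedent — a donkey pronoun bound across the clause boundary.
Weak reading: every detective d with some noticed-clue has at least one noticed-clue c such that logged(d,c) ∧ photographed(d,c).
Per detective: d1:✓  d3:✓  d4:✓  d5:✓
Every detective in the restrictor has a witness.

True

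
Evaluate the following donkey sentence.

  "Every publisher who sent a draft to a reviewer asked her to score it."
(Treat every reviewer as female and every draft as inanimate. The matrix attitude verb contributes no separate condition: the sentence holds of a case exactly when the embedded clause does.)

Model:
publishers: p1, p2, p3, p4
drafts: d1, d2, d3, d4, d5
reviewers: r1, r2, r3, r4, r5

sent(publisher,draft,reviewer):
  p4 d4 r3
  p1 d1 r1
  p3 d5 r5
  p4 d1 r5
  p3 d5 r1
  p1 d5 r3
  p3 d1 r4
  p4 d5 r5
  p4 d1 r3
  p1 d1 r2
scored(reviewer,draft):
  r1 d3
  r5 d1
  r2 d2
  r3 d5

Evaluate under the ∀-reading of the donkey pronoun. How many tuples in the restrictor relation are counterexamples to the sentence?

8

"her" takes "a reviewer" as antecedent and "it" takes "a draft"; both are donkey pronouns co-varying with the restrictor.
Strong reading: for every (p,d,r) with sent(p,d,r), scored(r,d).
Restrictor triples: (p1,d1,r1)→scored(r1,d1) ✗  (p1,d1,r2)→scored(r2,d1) ✗  (p1,d5,r3)→scored(r3,d5) ✓  (p3,d1,r4)→scored(r4,d1) ✗  (p3,d5,r1)→scored(r1,d5) ✗  (p3,d5,r5)→scored(r5,d5) ✗  (p4,d1,r3)→scored(r3,d1) ✗  (p4,d1,r5)→scored(r5,d1) ✓  (p4,d4,r3)→scored(r3,d4) ✗  (p4,d5,r5)→scored(r5,d5) ✗
Counterexamples (restrictor triples failing the scope): 8.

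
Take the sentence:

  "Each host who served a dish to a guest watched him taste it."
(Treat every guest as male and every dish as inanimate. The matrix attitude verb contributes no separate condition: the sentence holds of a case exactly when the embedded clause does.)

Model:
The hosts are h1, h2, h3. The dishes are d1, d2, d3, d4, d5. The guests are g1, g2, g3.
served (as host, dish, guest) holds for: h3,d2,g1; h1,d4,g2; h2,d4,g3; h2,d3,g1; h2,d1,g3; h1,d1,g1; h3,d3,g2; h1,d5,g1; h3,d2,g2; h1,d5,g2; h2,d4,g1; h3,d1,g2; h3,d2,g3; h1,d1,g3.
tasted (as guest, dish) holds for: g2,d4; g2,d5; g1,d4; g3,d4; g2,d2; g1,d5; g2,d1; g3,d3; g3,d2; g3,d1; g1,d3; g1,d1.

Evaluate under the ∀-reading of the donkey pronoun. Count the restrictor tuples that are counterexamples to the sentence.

"him" takes "a guest" as antecedent and "it" takes "a dish"; both are donkey pronouns co-varying with the restrictor.
Strong reading: for every (h,d,g) with served(h,d,g), tasted(g,d).
Restrictor triples: (h1,d1,g1)→tasted(g1,d1) ✓  (h1,d1,g3)→tasted(g3,d1) ✓  (h1,d4,g2)→tasted(g2,d4) ✓  (h1,d5,g1)→tasted(g1,d5) ✓  (h1,d5,g2)→tasted(g2,d5) ✓  (h2,d1,g3)→tasted(g3,d1) ✓  (h2,d3,g1)→tasted(g1,d3) ✓  (h2,d4,g1)→tasted(g1,d4) ✓  (h2,d4,g3)→tasted(g3,d4) ✓  (h3,d1,g2)→tasted(g2,d1) ✓  (h3,d2,g1)→tasted(g1,d2) ✗  (h3,d2,g2)→tasted(g2,d2) ✓  (h3,d2,g3)→tasted(g3,d2) ✓  (h3,d3,g2)→tasted(g2,d3) ✗
Counterexamples (restrictor triples failing the scope): 2.

2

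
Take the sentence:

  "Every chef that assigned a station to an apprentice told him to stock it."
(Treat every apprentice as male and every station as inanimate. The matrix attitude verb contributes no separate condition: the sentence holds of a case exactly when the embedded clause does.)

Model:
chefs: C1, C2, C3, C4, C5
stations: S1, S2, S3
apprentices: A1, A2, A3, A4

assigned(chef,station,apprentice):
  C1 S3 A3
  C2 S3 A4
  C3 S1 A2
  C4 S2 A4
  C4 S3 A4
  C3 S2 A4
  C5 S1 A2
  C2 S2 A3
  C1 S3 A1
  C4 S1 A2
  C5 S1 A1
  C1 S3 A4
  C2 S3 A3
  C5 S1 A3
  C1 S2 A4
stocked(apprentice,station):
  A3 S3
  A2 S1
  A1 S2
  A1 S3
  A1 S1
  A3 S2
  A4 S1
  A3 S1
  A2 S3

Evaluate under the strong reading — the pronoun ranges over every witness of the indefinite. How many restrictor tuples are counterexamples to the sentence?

6

"him" takes "an apprentice" as antecedent and "it" takes "a station"; both are donkey pronouns co-varying with the restrictor.
Strong reading: for every (c,s,a) with assigned(c,s,a), stocked(a,s).
Restrictor triples: (C1,S2,A4)→stocked(A4,S2) ✗  (C1,S3,A1)→stocked(A1,S3) ✓  (C1,S3,A3)→stocked(A3,S3) ✓  (C1,S3,A4)→stocked(A4,S3) ✗  (C2,S2,A3)→stocked(A3,S2) ✓  (C2,S3,A3)→stocked(A3,S3) ✓  (C2,S3,A4)→stocked(A4,S3) ✗  (C3,S1,A2)→stocked(A2,S1) ✓  (C3,S2,A4)→stocked(A4,S2) ✗  (C4,S1,A2)→stocked(A2,S1) ✓  (C4,S2,A4)→stocked(A4,S2) ✗  (C4,S3,A4)→stocked(A4,S3) ✗  (C5,S1,A1)→stocked(A1,S1) ✓  (C5,S1,A2)→stocked(A2,S1) ✓  (C5,S1,A3)→stocked(A3,S1) ✓
Counterexamples (restrictor triples failing the scope): 6.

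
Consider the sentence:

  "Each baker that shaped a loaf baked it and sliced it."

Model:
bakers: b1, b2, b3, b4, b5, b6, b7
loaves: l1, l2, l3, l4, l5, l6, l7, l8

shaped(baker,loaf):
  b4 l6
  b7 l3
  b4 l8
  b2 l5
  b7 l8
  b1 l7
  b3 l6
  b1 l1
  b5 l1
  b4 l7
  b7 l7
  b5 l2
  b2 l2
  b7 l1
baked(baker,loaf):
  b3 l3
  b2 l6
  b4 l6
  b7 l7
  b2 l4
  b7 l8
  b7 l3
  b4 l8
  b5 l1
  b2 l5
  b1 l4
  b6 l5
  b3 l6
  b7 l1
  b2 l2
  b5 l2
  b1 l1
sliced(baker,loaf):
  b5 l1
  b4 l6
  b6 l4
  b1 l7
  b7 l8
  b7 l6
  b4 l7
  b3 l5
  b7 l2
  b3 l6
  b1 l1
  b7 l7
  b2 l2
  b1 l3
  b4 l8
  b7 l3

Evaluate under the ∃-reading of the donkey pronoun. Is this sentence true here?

"it" takes "a loaf" as antecedent — a donkey pronoun bound across the clause boundary.
Weak reading: every baker b with some shaped-loaf has at least one shaped-loaf l such that baked(b,l) ∧ sliced(b,l).
Per baker: b1:✓  b2:✓  b3:✓  b4:✓  b5:✓  b7:✓
Every baker in the restrictor has a witness.

True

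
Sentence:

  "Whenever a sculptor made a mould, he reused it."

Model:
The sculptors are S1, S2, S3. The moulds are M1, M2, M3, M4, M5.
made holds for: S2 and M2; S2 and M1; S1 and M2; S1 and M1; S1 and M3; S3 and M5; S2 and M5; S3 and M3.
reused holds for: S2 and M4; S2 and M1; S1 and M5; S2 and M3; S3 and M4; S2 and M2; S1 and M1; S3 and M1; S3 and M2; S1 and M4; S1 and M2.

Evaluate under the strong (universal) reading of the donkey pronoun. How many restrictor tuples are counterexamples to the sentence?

4

"it" takes "a mould" as antecedent — a donkey pronoun bound across the clause boundary.
Strong reading: for every (s,m) with made(s,m), reused(s,m).
Restrictor pairs: (S1,M1) ✓  (S1,M2) ✓  (S1,M3) ✗  (S2,M1) ✓  (S2,M2) ✓  (S2,M5) ✗  (S3,M3) ✗  (S3,M5) ✗
Counterexamples (restrictor pairs failing the scope): 4.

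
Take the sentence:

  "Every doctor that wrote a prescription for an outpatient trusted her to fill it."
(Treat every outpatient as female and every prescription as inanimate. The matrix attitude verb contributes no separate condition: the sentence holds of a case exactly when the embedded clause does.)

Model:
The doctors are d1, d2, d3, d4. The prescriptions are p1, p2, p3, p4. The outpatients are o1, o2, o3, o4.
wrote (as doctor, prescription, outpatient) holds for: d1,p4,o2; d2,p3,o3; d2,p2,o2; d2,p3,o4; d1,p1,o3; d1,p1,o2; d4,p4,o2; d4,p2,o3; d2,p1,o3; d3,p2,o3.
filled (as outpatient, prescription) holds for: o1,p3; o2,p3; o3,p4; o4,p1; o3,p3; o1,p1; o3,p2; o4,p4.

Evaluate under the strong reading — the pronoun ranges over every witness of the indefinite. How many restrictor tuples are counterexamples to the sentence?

"her" takes "an outpatient" as antecedent and "it" takes "a prescription"; both are donkey pronouns co-varying with the restrictor.
Strong reading: for every (d,p,o) with wrote(d,p,o), filled(o,p).
Restrictor triples: (d1,p1,o2)→filled(o2,p1) ✗  (d1,p1,o3)→filled(o3,p1) ✗  (d1,p4,o2)→filled(o2,p4) ✗  (d2,p1,o3)→filled(o3,p1) ✗  (d2,p2,o2)→filled(o2,p2) ✗  (d2,p3,o3)→filled(o3,p3) ✓  (d2,p3,o4)→filled(o4,p3) ✗  (d3,p2,o3)→filled(o3,p2) ✓  (d4,p2,o3)→filled(o3,p2) ✓  (d4,p4,o2)→filled(o2,p4) ✗
Counterexamples (restrictor triples failing the scope): 7.

7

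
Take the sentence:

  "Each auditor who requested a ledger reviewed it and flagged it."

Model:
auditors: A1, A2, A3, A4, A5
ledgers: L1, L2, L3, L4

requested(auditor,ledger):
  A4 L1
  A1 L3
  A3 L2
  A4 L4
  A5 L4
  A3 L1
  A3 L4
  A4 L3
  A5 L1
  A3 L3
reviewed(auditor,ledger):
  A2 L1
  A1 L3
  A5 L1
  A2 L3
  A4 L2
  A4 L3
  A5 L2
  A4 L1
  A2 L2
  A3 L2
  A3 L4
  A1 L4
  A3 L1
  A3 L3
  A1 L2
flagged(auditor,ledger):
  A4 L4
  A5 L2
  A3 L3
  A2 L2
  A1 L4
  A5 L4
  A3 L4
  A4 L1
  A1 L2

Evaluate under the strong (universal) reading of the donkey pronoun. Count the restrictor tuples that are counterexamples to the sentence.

7

"it" takes "a ledger" as antecedent — a donkey pronoun bound across the clause boundary.
Strong reading: for every (a,l) with requested(a,l), reviewed(a,l) ∧ flagged(a,l).
Restrictor pairs: (A1,L3) ✗  (A3,L1) ✗  (A3,L2) ✗  (A3,L3) ✓  (A3,L4) ✓  (A4,L1) ✓  (A4,L3) ✗  (A4,L4) ✗  (A5,L1) ✗  (A5,L4) ✗
Counterexamples (restrictor pairs failing the scope): 7.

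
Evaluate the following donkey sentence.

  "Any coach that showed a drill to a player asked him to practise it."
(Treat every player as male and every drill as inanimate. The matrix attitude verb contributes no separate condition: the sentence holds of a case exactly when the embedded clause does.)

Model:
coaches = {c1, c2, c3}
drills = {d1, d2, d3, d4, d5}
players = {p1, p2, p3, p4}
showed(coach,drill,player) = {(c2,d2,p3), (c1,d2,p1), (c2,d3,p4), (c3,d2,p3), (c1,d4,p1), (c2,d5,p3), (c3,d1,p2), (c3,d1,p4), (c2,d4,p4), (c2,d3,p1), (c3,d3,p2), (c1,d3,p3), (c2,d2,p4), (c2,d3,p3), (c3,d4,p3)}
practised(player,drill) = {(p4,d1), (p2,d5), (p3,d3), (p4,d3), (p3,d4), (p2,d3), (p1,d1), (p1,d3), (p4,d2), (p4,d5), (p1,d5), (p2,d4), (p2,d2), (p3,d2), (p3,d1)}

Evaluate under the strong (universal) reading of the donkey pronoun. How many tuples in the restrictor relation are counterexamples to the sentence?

5

"him" takes "a player" as antecedent and "it" takes "a drill"; both are donkey pronouns co-varying with the restrictor.
Strong reading: for every (c,d,p) with showed(c,d,p), practised(p,d).
Restrictor triples: (c1,d2,p1)→practised(p1,d2) ✗  (c1,d3,p3)→practised(p3,d3) ✓  (c1,d4,p1)→practised(p1,d4) ✗  (c2,d2,p3)→practised(p3,d2) ✓  (c2,d2,p4)→practised(p4,d2) ✓  (c2,d3,p1)→practised(p1,d3) ✓  (c2,d3,p3)→practised(p3,d3) ✓  (c2,d3,p4)→practised(p4,d3) ✓  (c2,d4,p4)→practised(p4,d4) ✗  (c2,d5,p3)→practised(p3,d5) ✗  (c3,d1,p2)→practised(p2,d1) ✗  (c3,d1,p4)→practised(p4,d1) ✓  (c3,d2,p3)→practised(p3,d2) ✓  (c3,d3,p2)→practised(p2,d3) ✓  (c3,d4,p3)→practised(p3,d4) ✓
Counterexamples (restrictor triples failing the scope): 5.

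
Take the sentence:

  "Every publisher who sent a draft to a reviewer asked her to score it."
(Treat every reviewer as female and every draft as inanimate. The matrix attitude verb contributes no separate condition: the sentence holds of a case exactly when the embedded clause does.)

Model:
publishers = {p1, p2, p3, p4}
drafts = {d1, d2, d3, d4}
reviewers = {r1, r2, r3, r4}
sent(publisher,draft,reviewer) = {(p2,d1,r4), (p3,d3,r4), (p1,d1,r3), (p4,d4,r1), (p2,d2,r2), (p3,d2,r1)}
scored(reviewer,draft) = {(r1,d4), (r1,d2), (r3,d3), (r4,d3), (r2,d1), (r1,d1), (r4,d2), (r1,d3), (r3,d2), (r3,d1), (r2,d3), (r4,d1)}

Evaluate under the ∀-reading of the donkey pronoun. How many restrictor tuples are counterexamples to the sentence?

1

"her" takes "a reviewer" as antecedent and "it" takes "a draft"; both are donkey pronouns co-varying with the restrictor.
Strong reading: for every (p,d,r) with sent(p,d,r), scored(r,d).
Restrictor triples: (p1,d1,r3)→scored(r3,d1) ✓  (p2,d1,r4)→scored(r4,d1) ✓  (p2,d2,r2)→scored(r2,d2) ✗  (p3,d2,r1)→scored(r1,d2) ✓  (p3,d3,r4)→scored(r4,d3) ✓  (p4,d4,r1)→scored(r1,d4) ✓
Counterexamples (restrictor triples failing the scope): 1.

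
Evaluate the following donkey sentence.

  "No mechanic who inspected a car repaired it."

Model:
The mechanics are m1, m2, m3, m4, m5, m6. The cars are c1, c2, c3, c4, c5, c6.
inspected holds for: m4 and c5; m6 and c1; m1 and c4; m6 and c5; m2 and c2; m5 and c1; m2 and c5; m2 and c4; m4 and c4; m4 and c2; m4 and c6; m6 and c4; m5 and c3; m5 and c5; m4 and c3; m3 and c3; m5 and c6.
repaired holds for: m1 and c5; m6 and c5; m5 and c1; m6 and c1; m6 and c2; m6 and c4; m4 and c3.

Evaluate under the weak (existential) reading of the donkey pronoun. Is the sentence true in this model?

"it" takes "a car" as antecedent — a donkey pronoun bound across the clause boundary.
Truth condition: for no (m,c) with inspected(m,c) does repaired(m,c) hold.
Restrictor pairs — does the scope hold? (m1,c4):fails  (m2,c2):fails  (m2,c4):fails  (m2,c5):fails  (m3,c3):fails  (m4,c2):fails  (m4,c3):holds  (m4,c4):fails  (m4,c5):fails  (m4,c6):fails  (m5,c1):holds  (m5,c3):fails  (m5,c5):fails  (m5,c6):fails  (m6,c1):holds  (m6,c4):holds  (m6,c5):holds
Scope holds for 5 pair(s), so the sentence is false.

False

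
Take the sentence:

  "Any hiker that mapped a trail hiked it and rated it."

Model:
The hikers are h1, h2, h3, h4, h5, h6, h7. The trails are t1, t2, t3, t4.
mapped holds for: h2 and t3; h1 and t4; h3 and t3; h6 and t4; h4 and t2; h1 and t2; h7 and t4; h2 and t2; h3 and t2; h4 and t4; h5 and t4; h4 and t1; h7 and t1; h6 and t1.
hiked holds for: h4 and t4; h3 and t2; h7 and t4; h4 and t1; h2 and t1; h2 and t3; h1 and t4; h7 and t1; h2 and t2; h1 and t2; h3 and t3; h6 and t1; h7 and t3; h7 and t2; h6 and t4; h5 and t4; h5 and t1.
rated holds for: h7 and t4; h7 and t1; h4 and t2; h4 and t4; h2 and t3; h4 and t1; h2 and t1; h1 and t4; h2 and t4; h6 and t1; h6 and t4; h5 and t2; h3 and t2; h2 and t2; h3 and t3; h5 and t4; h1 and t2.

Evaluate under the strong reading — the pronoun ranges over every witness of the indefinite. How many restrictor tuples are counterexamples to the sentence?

"it" takes "a trail" as antecedent — a donkey pronoun bound across the clause boundary.
Strong reading: for every (h,t) with mapped(h,t), hiked(h,t) ∧ rated(h,t).
Restrictor pairs: (h1,t2) ✓  (h1,t4) ✓  (h2,t2) ✓  (h2,t3) ✓  (h3,t2) ✓  (h3,t3) ✓  (h4,t1) ✓  (h4,t2) ✗  (h4,t4) ✓  (h5,t4) ✓  (h6,t1) ✓  (h6,t4) ✓  (h7,t1) ✓  (h7,t4) ✓
Counterexamples (restrictor pairs failing the scope): 1.

1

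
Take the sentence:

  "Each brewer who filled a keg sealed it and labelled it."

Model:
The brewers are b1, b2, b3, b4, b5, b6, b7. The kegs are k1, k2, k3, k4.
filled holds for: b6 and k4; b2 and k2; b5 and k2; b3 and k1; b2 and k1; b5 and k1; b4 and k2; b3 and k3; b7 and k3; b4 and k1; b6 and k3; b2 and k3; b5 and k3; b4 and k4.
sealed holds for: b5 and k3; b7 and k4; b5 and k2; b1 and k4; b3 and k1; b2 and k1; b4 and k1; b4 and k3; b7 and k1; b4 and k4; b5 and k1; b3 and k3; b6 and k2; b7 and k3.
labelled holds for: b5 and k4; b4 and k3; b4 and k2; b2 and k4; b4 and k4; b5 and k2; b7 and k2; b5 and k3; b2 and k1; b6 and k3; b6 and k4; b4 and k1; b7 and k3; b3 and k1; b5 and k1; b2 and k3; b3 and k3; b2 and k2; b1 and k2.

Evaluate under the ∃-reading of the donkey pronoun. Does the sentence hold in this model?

"it" takes "a keg" as antecedent — a donkey pronoun bound across the clause boundary.
Weak reading: every brewer b with some filled-keg has at least one filled-keg k such that sealed(b,k) ∧ labelled(b,k).
Per brewer: b2:✓  b3:✓  b4:✓  b5:✓  b6:✗  b7:✓
b6 has no witness among its filled-kegs.

False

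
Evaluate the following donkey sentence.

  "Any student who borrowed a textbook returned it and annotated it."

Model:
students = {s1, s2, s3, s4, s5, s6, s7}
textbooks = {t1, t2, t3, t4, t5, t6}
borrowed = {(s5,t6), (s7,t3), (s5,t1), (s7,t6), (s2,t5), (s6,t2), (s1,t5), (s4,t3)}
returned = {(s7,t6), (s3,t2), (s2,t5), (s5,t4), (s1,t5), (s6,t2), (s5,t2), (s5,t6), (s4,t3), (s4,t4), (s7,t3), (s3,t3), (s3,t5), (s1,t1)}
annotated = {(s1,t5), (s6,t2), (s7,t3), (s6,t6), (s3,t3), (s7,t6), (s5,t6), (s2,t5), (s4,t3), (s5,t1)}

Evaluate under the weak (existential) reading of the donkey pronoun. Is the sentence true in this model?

True

"it" takes "a textbook" as antecedent — a donkey pronoun bound across the clause boundary.
Weak reading: every student s with some borrowed-textbook has at least one borrowed-textbook t such that returned(s,t) ∧ annotated(s,t).
Per student: s1:✓  s2:✓  s4:✓  s5:✓  s6:✓  s7:✓
Every student in the restrictor has a witness.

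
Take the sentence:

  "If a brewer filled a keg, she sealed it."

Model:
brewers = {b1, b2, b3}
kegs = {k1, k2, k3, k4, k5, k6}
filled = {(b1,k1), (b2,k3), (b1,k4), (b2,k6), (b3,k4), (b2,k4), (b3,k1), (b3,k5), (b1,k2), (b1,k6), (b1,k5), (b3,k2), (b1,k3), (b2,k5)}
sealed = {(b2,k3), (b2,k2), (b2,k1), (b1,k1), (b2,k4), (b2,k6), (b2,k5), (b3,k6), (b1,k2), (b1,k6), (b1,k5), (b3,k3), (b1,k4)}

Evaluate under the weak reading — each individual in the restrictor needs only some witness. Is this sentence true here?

False

"it" takes "a keg" as antecedent — a donkey pronoun bound across the clause boundary.
Weak reading: every brewer b with some filled-keg has at least one filled-keg k such that sealed(b,k).
Per brewer: b1:✓  b2:✓  b3:✗
b3 has no witness among its filled-kegs.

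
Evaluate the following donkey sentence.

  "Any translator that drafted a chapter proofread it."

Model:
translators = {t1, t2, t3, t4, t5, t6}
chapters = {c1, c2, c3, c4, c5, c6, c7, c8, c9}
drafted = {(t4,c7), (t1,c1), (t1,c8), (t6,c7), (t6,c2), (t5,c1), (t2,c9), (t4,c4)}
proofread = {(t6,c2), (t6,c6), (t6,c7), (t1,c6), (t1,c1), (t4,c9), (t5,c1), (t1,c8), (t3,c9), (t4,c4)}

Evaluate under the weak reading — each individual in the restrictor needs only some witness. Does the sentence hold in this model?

False

"it" takes "a chapter" as antecedent — a donkey pronoun bound across the clause boundary.
Weak reading: every translator t with some drafted-chapter has at least one drafted-chapter c such that proofread(t,c).
Per translator: t1:✓  t2:✗  t4:✓  t5:✓  t6:✓
t2 has no witness among its drafted-chapters.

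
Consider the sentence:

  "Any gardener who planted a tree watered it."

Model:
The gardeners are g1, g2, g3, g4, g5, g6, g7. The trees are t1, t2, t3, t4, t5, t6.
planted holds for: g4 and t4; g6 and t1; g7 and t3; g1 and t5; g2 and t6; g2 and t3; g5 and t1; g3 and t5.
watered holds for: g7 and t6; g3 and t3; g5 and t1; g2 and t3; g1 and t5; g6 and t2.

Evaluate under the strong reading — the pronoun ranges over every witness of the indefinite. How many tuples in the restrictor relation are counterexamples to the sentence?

5

"it" takes "a tree" as antecedent — a donkey pronoun bound across the clause boundary.
Strong reading: for every (g,t) with planted(g,t), watered(g,t).
Restrictor pairs: (g1,t5) ✓  (g2,t3) ✓  (g2,t6) ✗  (g3,t5) ✗  (g4,t4) ✗  (g5,t1) ✓  (g6,t1) ✗  (g7,t3) ✗
Counterexamples (restrictor pairs failing the scope): 5.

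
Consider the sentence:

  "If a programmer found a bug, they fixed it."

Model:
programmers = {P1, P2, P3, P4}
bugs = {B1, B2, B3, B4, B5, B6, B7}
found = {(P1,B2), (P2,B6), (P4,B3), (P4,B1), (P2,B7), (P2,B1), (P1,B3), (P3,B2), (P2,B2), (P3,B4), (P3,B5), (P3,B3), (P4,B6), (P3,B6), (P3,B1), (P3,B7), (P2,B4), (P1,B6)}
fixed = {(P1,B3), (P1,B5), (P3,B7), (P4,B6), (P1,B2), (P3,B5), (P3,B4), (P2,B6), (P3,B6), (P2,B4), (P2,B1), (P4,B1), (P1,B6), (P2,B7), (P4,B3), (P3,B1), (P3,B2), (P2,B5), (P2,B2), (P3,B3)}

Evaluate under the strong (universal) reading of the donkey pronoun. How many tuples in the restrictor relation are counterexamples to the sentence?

0

"it" takes "a bug" as antecedent — a donkey pronoun bound across the clause boundary.
Strong reading: for every (p,b) with found(p,b), fixed(p,b).
Restrictor pairs: (P1,B2) ✓  (P1,B3) ✓  (P1,B6) ✓  (P2,B1) ✓  (P2,B2) ✓  (P2,B4) ✓  (P2,B6) ✓  (P2,B7) ✓  (P3,B1) ✓  (P3,B2) ✓  (P3,B3) ✓  (P3,B4) ✓  (P3,B5) ✓  (P3,B6) ✓  (P3,B7) ✓  (P4,B1) ✓  (P4,B3) ✓  (P4,B6) ✓
Counterexamples (restrictor pairs failing the scope): 0.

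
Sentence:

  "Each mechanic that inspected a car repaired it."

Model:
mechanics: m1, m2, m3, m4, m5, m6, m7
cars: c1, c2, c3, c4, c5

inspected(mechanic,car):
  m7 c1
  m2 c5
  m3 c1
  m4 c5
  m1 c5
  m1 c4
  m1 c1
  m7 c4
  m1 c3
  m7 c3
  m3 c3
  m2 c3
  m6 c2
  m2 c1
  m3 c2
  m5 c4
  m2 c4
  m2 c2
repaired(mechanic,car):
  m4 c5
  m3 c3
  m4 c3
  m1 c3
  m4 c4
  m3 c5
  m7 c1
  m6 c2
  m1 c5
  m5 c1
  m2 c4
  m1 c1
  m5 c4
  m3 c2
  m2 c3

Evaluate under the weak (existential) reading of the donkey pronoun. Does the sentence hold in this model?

True

"it" takes "a car" as antecedent — a donkey pronoun bound across the clause boundary.
Weak reading: every mechanic m with some inspected-car has at least one inspected-car c such that repaired(m,c).
Per mechanic: m1:✓  m2:✓  m3:✓  m4:✓  m5:✓  m6:✓  m7:✓
Every mechanic in the restrictor has a witness.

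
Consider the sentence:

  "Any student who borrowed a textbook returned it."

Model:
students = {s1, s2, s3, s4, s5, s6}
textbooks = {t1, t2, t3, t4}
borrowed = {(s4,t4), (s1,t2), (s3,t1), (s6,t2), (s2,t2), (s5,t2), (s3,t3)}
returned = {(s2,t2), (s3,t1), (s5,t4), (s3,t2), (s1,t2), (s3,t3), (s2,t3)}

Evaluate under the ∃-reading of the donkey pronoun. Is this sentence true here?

False

"it" takes "a textbook" as antecedent — a donkey pronoun bound across the clause boundary.
Weak reading: every student s with some borrowed-textbook has at least one borrowed-textbook t such that returned(s,t).
Per student: s1:✓  s2:✓  s3:✓  s4:✗  s5:✗  s6:✗
s4 has no witness among its borrowed-textbooks.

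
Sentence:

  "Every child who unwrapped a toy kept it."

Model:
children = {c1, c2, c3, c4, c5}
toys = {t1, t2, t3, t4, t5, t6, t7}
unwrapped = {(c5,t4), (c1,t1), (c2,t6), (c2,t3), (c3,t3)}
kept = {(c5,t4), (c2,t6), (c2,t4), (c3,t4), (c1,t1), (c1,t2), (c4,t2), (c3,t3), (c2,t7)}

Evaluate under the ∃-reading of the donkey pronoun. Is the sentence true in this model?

"it" takes "a toy" as antecedent — a donkey pronoun bound across the clause boundary.
Weak reading: every child c with some unwrapped-toy has at least one unwrapped-toy t such that kept(c,t).
Per child: c1:✓  c2:✓  c3:✓  c5:✓
Every child in the restrictor has a witness.

True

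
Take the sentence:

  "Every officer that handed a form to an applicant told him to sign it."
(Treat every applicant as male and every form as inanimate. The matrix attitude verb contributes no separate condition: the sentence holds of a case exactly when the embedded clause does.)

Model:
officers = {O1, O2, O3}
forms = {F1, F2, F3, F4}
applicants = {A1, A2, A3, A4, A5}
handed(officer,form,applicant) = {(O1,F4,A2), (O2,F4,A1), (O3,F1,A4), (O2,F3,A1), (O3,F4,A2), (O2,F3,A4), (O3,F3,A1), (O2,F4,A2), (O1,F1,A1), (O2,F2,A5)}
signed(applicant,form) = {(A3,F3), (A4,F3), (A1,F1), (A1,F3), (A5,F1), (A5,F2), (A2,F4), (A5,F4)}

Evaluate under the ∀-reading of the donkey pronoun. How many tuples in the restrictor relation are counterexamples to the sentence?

"him" takes "an applicant" as antecedent and "it" takes "a form"; both are donkey pronouns co-varying with the restrictor.
Strong reading: for every (o,f,a) with handed(o,f,a), signed(a,f).
Restrictor triples: (O1,F1,A1)→signed(A1,F1) ✓  (O1,F4,A2)→signed(A2,F4) ✓  (O2,F2,A5)→signed(A5,F2) ✓  (O2,F3,A1)→signed(A1,F3) ✓  (O2,F3,A4)→signed(A4,F3) ✓  (O2,F4,A1)→signed(A1,F4) ✗  (O2,F4,A2)→signed(A2,F4) ✓  (O3,F1,A4)→signed(A4,F1) ✗  (O3,F3,A1)→signed(A1,F3) ✓  (O3,F4,A2)→signed(A2,F4) ✓
Counterexamples (restrictor triples failing the scope): 2.

2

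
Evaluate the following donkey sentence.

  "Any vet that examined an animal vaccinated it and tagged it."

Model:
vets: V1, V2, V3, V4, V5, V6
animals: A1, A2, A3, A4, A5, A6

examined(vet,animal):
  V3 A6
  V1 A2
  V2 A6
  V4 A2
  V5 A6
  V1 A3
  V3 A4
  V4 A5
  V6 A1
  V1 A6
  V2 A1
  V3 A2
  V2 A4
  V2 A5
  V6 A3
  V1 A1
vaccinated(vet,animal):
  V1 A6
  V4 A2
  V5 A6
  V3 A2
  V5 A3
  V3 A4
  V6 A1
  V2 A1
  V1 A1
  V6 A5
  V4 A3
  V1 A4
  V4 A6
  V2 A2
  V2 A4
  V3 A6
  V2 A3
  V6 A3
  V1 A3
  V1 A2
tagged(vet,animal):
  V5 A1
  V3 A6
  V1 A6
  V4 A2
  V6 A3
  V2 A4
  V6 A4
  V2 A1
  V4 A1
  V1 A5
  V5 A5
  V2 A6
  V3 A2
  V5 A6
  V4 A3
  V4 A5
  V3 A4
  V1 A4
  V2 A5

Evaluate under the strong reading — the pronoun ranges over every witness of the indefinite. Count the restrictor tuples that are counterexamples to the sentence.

"it" takes "an animal" as antecedent — a donkey pronoun bound across the clause boundary.
Strong reading: for every (v,a) with examined(v,a), vaccinated(v,a) ∧ tagged(v,a).
Restrictor pairs: (V1,A1) ✗  (V1,A2) ✗  (V1,A3) ✗  (V1,A6) ✓  (V2,A1) ✓  (V2,A4) ✓  (V2,A5) ✗  (V2,A6) ✗  (V3,A2) ✓  (V3,A4) ✓  (V3,A6) ✓  (V4,A2) ✓  (V4,A5) ✗  (V5,A6) ✓  (V6,A1) ✗  (V6,A3) ✓
Counterexamples (restrictor pairs failing the scope): 7.

7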